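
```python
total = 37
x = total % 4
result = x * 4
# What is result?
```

Trace (tracking result):
total = 37  # -> total = 37
x = total % 4  # -> x = 1
result = x * 4  # -> result = 4

Answer: 4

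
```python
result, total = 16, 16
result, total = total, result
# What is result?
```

Trace (tracking result):
result, total = (16, 16)  # -> result = 16, total = 16
result, total = (total, result)  # -> result = 16, total = 16

Answer: 16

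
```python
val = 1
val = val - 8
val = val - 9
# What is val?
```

Answer: -16

Derivation:
Trace (tracking val):
val = 1  # -> val = 1
val = val - 8  # -> val = -7
val = val - 9  # -> val = -16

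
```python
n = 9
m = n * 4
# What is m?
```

Answer: 36

Derivation:
Trace (tracking m):
n = 9  # -> n = 9
m = n * 4  # -> m = 36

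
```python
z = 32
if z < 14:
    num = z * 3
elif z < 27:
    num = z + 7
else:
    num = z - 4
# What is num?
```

Trace (tracking num):
z = 32  # -> z = 32
if z < 14:  # condition is False
elif z < 27:  # condition is False
else:
    num = z - 4  # -> num = 28

Answer: 28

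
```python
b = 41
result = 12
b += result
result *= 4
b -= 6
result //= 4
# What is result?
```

Answer: 12

Derivation:
Trace (tracking result):
b = 41  # -> b = 41
result = 12  # -> result = 12
b += result  # -> b = 53
result *= 4  # -> result = 48
b -= 6  # -> b = 47
result //= 4  # -> result = 12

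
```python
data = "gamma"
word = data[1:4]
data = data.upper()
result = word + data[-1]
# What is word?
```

Trace (tracking word):
data = 'gamma'  # -> data = 'gamma'
word = data[1:4]  # -> word = 'amm'
data = data.upper()  # -> data = 'GAMMA'
result = word + data[-1]  # -> result = 'ammA'

Answer: 'amm'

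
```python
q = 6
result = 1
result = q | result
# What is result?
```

Trace (tracking result):
q = 6  # -> q = 6
result = 1  # -> result = 1
result = q | result  # -> result = 7

Answer: 7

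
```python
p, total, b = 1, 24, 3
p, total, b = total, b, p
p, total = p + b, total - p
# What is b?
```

Answer: 1

Derivation:
Trace (tracking b):
p, total, b = (1, 24, 3)  # -> p = 1, total = 24, b = 3
p, total, b = (total, b, p)  # -> p = 24, total = 3, b = 1
p, total = (p + b, total - p)  # -> p = 25, total = -21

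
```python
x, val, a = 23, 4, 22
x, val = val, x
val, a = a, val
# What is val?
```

Trace (tracking val):
x, val, a = (23, 4, 22)  # -> x = 23, val = 4, a = 22
x, val = (val, x)  # -> x = 4, val = 23
val, a = (a, val)  # -> val = 22, a = 23

Answer: 22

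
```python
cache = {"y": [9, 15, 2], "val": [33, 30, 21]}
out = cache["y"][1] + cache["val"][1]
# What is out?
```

Trace (tracking out):
cache = {'y': [9, 15, 2], 'val': [33, 30, 21]}  # -> cache = {'y': [9, 15, 2], 'val': [33, 30, 21]}
out = cache['y'][1] + cache['val'][1]  # -> out = 45

Answer: 45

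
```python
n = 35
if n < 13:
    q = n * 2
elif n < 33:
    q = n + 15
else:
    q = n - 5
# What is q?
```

Answer: 30

Derivation:
Trace (tracking q):
n = 35  # -> n = 35
if n < 13:  # condition is False
elif n < 33:  # condition is False
else:
    q = n - 5  # -> q = 30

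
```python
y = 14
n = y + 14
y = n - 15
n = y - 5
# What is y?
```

Answer: 13

Derivation:
Trace (tracking y):
y = 14  # -> y = 14
n = y + 14  # -> n = 28
y = n - 15  # -> y = 13
n = y - 5  # -> n = 8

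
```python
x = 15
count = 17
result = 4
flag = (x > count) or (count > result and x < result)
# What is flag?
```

Trace (tracking flag):
x = 15  # -> x = 15
count = 17  # -> count = 17
result = 4  # -> result = 4
flag = x > count or (count > result and x < result)  # -> flag = False

Answer: False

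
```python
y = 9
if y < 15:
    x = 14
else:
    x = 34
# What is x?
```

Trace (tracking x):
y = 9  # -> y = 9
if y < 15:  # condition is True
    x = 14  # -> x = 14

Answer: 14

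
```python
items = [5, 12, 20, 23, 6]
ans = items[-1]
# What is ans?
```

Answer: 6

Derivation:
Trace (tracking ans):
items = [5, 12, 20, 23, 6]  # -> items = [5, 12, 20, 23, 6]
ans = items[-1]  # -> ans = 6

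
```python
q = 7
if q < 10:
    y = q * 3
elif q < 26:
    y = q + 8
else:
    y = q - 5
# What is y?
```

Answer: 21

Derivation:
Trace (tracking y):
q = 7  # -> q = 7
if q < 10:  # condition is True
    y = q * 3  # -> y = 21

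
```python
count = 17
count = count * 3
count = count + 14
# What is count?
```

Answer: 65

Derivation:
Trace (tracking count):
count = 17  # -> count = 17
count = count * 3  # -> count = 51
count = count + 14  # -> count = 65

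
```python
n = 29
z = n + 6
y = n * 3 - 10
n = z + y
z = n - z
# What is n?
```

Answer: 112

Derivation:
Trace (tracking n):
n = 29  # -> n = 29
z = n + 6  # -> z = 35
y = n * 3 - 10  # -> y = 77
n = z + y  # -> n = 112
z = n - z  # -> z = 77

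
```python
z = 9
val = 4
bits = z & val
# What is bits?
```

Trace (tracking bits):
z = 9  # -> z = 9
val = 4  # -> val = 4
bits = z & val  # -> bits = 0

Answer: 0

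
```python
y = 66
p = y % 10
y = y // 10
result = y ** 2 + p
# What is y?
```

Answer: 6

Derivation:
Trace (tracking y):
y = 66  # -> y = 66
p = y % 10  # -> p = 6
y = y // 10  # -> y = 6
result = y ** 2 + p  # -> result = 42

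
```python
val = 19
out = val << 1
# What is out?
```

Answer: 38

Derivation:
Trace (tracking out):
val = 19  # -> val = 19
out = val << 1  # -> out = 38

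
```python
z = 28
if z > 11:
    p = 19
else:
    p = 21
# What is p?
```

Answer: 19

Derivation:
Trace (tracking p):
z = 28  # -> z = 28
if z > 11:  # condition is True
    p = 19  # -> p = 19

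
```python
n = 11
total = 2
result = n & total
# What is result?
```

Trace (tracking result):
n = 11  # -> n = 11
total = 2  # -> total = 2
result = n & total  # -> result = 2

Answer: 2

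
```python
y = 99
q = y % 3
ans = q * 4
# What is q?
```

Trace (tracking q):
y = 99  # -> y = 99
q = y % 3  # -> q = 0
ans = q * 4  # -> ans = 0

Answer: 0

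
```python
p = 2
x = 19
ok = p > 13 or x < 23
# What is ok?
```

Answer: True

Derivation:
Trace (tracking ok):
p = 2  # -> p = 2
x = 19  # -> x = 19
ok = p > 13 or x < 23  # -> ok = True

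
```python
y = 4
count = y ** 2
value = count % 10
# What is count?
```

Answer: 16

Derivation:
Trace (tracking count):
y = 4  # -> y = 4
count = y ** 2  # -> count = 16
value = count % 10  # -> value = 6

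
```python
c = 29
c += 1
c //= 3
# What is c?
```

Answer: 10

Derivation:
Trace (tracking c):
c = 29  # -> c = 29
c += 1  # -> c = 30
c //= 3  # -> c = 10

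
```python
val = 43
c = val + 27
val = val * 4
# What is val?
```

Trace (tracking val):
val = 43  # -> val = 43
c = val + 27  # -> c = 70
val = val * 4  # -> val = 172

Answer: 172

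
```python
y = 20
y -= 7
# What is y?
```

Trace (tracking y):
y = 20  # -> y = 20
y -= 7  # -> y = 13

Answer: 13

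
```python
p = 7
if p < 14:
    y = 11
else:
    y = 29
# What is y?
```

Trace (tracking y):
p = 7  # -> p = 7
if p < 14:  # condition is True
    y = 11  # -> y = 11

Answer: 11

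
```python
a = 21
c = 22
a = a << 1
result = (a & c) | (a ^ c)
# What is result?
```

Trace (tracking result):
a = 21  # -> a = 21
c = 22  # -> c = 22
a = a << 1  # -> a = 42
result = a & c | a ^ c  # -> result = 62

Answer: 62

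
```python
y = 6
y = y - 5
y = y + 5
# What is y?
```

Answer: 6

Derivation:
Trace (tracking y):
y = 6  # -> y = 6
y = y - 5  # -> y = 1
y = y + 5  # -> y = 6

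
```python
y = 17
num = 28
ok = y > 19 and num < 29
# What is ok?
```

Trace (tracking ok):
y = 17  # -> y = 17
num = 28  # -> num = 28
ok = y > 19 and num < 29  # -> ok = False

Answer: False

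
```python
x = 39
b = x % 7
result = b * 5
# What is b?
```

Answer: 4

Derivation:
Trace (tracking b):
x = 39  # -> x = 39
b = x % 7  # -> b = 4
result = b * 5  # -> result = 20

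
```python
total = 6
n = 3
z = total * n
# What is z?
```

Trace (tracking z):
total = 6  # -> total = 6
n = 3  # -> n = 3
z = total * n  # -> z = 18

Answer: 18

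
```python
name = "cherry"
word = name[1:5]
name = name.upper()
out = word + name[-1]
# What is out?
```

Answer: 'herrY'

Derivation:
Trace (tracking out):
name = 'cherry'  # -> name = 'cherry'
word = name[1:5]  # -> word = 'herr'
name = name.upper()  # -> name = 'CHERRY'
out = word + name[-1]  # -> out = 'herrY'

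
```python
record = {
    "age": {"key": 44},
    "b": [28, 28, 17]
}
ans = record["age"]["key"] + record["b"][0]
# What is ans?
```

Trace (tracking ans):
record = {'age': {'key': 44}, 'b': [28, 28, 17]}  # -> record = {'age': {'key': 44}, 'b': [28, 28, 17]}
ans = record['age']['key'] + record['b'][0]  # -> ans = 72

Answer: 72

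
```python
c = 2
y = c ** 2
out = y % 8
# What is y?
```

Trace (tracking y):
c = 2  # -> c = 2
y = c ** 2  # -> y = 4
out = y % 8  # -> out = 4

Answer: 4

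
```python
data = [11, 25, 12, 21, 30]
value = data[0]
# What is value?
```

Answer: 11

Derivation:
Trace (tracking value):
data = [11, 25, 12, 21, 30]  # -> data = [11, 25, 12, 21, 30]
value = data[0]  # -> value = 11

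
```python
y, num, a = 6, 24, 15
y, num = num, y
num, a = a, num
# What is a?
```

Answer: 6

Derivation:
Trace (tracking a):
y, num, a = (6, 24, 15)  # -> y = 6, num = 24, a = 15
y, num = (num, y)  # -> y = 24, num = 6
num, a = (a, num)  # -> num = 15, a = 6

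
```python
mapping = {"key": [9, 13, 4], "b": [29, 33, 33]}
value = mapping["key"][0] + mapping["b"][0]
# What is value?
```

Trace (tracking value):
mapping = {'key': [9, 13, 4], 'b': [29, 33, 33]}  # -> mapping = {'key': [9, 13, 4], 'b': [29, 33, 33]}
value = mapping['key'][0] + mapping['b'][0]  # -> value = 38

Answer: 38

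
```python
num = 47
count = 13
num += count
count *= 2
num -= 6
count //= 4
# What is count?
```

Trace (tracking count):
num = 47  # -> num = 47
count = 13  # -> count = 13
num += count  # -> num = 60
count *= 2  # -> count = 26
num -= 6  # -> num = 54
count //= 4  # -> count = 6

Answer: 6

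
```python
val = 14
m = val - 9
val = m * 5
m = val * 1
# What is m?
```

Answer: 25

Derivation:
Trace (tracking m):
val = 14  # -> val = 14
m = val - 9  # -> m = 5
val = m * 5  # -> val = 25
m = val * 1  # -> m = 25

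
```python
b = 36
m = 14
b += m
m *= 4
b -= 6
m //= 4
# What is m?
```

Trace (tracking m):
b = 36  # -> b = 36
m = 14  # -> m = 14
b += m  # -> b = 50
m *= 4  # -> m = 56
b -= 6  # -> b = 44
m //= 4  # -> m = 14

Answer: 14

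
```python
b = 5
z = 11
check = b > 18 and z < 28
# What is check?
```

Trace (tracking check):
b = 5  # -> b = 5
z = 11  # -> z = 11
check = b > 18 and z < 28  # -> check = False

Answer: False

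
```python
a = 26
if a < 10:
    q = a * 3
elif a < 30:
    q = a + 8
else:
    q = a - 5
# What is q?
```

Answer: 34

Derivation:
Trace (tracking q):
a = 26  # -> a = 26
if a < 10:  # condition is False
elif a < 30:  # condition is True
    q = a + 8  # -> q = 34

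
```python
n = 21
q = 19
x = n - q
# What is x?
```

Trace (tracking x):
n = 21  # -> n = 21
q = 19  # -> q = 19
x = n - q  # -> x = 2

Answer: 2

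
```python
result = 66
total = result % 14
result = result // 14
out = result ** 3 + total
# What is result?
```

Answer: 4

Derivation:
Trace (tracking result):
result = 66  # -> result = 66
total = result % 14  # -> total = 10
result = result // 14  # -> result = 4
out = result ** 3 + total  # -> out = 74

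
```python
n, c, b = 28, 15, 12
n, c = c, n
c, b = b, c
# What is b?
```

Answer: 28

Derivation:
Trace (tracking b):
n, c, b = (28, 15, 12)  # -> n = 28, c = 15, b = 12
n, c = (c, n)  # -> n = 15, c = 28
c, b = (b, c)  # -> c = 12, b = 28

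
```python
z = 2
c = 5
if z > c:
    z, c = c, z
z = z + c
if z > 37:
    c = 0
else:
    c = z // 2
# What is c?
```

Answer: 3

Derivation:
Trace (tracking c):
z = 2  # -> z = 2
c = 5  # -> c = 5
if z > c:  # condition is False
z = z + c  # -> z = 7
if z > 37:  # condition is False
else:
    c = z // 2  # -> c = 3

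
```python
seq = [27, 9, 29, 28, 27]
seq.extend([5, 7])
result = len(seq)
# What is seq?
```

Answer: [27, 9, 29, 28, 27, 5, 7]

Derivation:
Trace (tracking seq):
seq = [27, 9, 29, 28, 27]  # -> seq = [27, 9, 29, 28, 27]
seq.extend([5, 7])  # -> seq = [27, 9, 29, 28, 27, 5, 7]
result = len(seq)  # -> result = 7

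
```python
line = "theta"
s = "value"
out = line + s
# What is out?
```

Trace (tracking out):
line = 'theta'  # -> line = 'theta'
s = 'value'  # -> s = 'value'
out = line + s  # -> out = 'thetavalue'

Answer: 'thetavalue'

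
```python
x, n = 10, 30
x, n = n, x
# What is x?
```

Trace (tracking x):
x, n = (10, 30)  # -> x = 10, n = 30
x, n = (n, x)  # -> x = 30, n = 10

Answer: 30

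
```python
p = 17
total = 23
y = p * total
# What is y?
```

Trace (tracking y):
p = 17  # -> p = 17
total = 23  # -> total = 23
y = p * total  # -> y = 391

Answer: 391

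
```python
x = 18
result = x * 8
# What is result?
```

Trace (tracking result):
x = 18  # -> x = 18
result = x * 8  # -> result = 144

Answer: 144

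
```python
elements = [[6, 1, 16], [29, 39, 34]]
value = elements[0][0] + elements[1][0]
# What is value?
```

Answer: 35

Derivation:
Trace (tracking value):
elements = [[6, 1, 16], [29, 39, 34]]  # -> elements = [[6, 1, 16], [29, 39, 34]]
value = elements[0][0] + elements[1][0]  # -> value = 35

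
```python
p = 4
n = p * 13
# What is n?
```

Answer: 52

Derivation:
Trace (tracking n):
p = 4  # -> p = 4
n = p * 13  # -> n = 52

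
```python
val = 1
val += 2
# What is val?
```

Trace (tracking val):
val = 1  # -> val = 1
val += 2  # -> val = 3

Answer: 3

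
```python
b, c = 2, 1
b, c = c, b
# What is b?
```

Trace (tracking b):
b, c = (2, 1)  # -> b = 2, c = 1
b, c = (c, b)  # -> b = 1, c = 2

Answer: 1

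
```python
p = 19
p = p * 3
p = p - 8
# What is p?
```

Trace (tracking p):
p = 19  # -> p = 19
p = p * 3  # -> p = 57
p = p - 8  # -> p = 49

Answer: 49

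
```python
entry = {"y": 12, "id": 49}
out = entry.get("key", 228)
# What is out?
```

Trace (tracking out):
entry = {'y': 12, 'id': 49}  # -> entry = {'y': 12, 'id': 49}
out = entry.get('key', 228)  # -> out = 228

Answer: 228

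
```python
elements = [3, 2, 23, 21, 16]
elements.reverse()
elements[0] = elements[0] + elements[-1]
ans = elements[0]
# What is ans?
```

Answer: 19

Derivation:
Trace (tracking ans):
elements = [3, 2, 23, 21, 16]  # -> elements = [3, 2, 23, 21, 16]
elements.reverse()  # -> elements = [16, 21, 23, 2, 3]
elements[0] = elements[0] + elements[-1]  # -> elements = [19, 21, 23, 2, 3]
ans = elements[0]  # -> ans = 19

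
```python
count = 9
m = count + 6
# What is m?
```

Trace (tracking m):
count = 9  # -> count = 9
m = count + 6  # -> m = 15

Answer: 15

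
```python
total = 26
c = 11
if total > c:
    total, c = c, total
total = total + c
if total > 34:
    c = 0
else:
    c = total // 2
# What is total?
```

Answer: 37

Derivation:
Trace (tracking total):
total = 26  # -> total = 26
c = 11  # -> c = 11
if total > c:  # condition is True
    total, c = (c, total)  # -> total = 11, c = 26
total = total + c  # -> total = 37
if total > 34:  # condition is True
    c = 0  # -> c = 0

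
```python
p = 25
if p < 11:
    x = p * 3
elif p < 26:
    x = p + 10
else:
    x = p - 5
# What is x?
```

Answer: 35

Derivation:
Trace (tracking x):
p = 25  # -> p = 25
if p < 11:  # condition is False
elif p < 26:  # condition is True
    x = p + 10  # -> x = 35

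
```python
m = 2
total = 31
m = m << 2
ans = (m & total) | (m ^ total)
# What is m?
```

Answer: 8

Derivation:
Trace (tracking m):
m = 2  # -> m = 2
total = 31  # -> total = 31
m = m << 2  # -> m = 8
ans = m & total | m ^ total  # -> ans = 31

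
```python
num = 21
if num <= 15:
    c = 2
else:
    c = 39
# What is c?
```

Trace (tracking c):
num = 21  # -> num = 21
if num <= 15:  # condition is False
else:
    c = 39  # -> c = 39

Answer: 39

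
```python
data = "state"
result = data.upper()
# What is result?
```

Answer: 'STATE'

Derivation:
Trace (tracking result):
data = 'state'  # -> data = 'state'
result = data.upper()  # -> result = 'STATE'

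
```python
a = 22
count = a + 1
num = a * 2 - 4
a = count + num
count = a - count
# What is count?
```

Trace (tracking count):
a = 22  # -> a = 22
count = a + 1  # -> count = 23
num = a * 2 - 4  # -> num = 40
a = count + num  # -> a = 63
count = a - count  # -> count = 40

Answer: 40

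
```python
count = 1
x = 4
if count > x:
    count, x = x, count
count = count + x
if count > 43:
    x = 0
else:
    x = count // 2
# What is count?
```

Answer: 5

Derivation:
Trace (tracking count):
count = 1  # -> count = 1
x = 4  # -> x = 4
if count > x:  # condition is False
count = count + x  # -> count = 5
if count > 43:  # condition is False
else:
    x = count // 2  # -> x = 2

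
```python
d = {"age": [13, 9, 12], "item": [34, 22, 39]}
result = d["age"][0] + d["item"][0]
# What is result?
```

Trace (tracking result):
d = {'age': [13, 9, 12], 'item': [34, 22, 39]}  # -> d = {'age': [13, 9, 12], 'item': [34, 22, 39]}
result = d['age'][0] + d['item'][0]  # -> result = 47

Answer: 47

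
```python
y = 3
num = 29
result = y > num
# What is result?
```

Answer: False

Derivation:
Trace (tracking result):
y = 3  # -> y = 3
num = 29  # -> num = 29
result = y > num  # -> result = False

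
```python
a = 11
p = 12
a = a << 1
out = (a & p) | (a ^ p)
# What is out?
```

Answer: 30

Derivation:
Trace (tracking out):
a = 11  # -> a = 11
p = 12  # -> p = 12
a = a << 1  # -> a = 22
out = a & p | a ^ p  # -> out = 30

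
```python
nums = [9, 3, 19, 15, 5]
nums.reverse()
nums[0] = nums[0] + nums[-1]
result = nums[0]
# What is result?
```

Answer: 14

Derivation:
Trace (tracking result):
nums = [9, 3, 19, 15, 5]  # -> nums = [9, 3, 19, 15, 5]
nums.reverse()  # -> nums = [5, 15, 19, 3, 9]
nums[0] = nums[0] + nums[-1]  # -> nums = [14, 15, 19, 3, 9]
result = nums[0]  # -> result = 14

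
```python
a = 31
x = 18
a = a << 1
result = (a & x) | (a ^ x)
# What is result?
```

Trace (tracking result):
a = 31  # -> a = 31
x = 18  # -> x = 18
a = a << 1  # -> a = 62
result = a & x | a ^ x  # -> result = 62

Answer: 62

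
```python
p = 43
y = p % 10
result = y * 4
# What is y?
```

Trace (tracking y):
p = 43  # -> p = 43
y = p % 10  # -> y = 3
result = y * 4  # -> result = 12

Answer: 3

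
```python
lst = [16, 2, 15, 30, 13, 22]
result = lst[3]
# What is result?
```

Answer: 30

Derivation:
Trace (tracking result):
lst = [16, 2, 15, 30, 13, 22]  # -> lst = [16, 2, 15, 30, 13, 22]
result = lst[3]  # -> result = 30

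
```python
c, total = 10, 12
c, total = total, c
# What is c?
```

Answer: 12

Derivation:
Trace (tracking c):
c, total = (10, 12)  # -> c = 10, total = 12
c, total = (total, c)  # -> c = 12, total = 10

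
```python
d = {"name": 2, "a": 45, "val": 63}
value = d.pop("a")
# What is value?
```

Answer: 45

Derivation:
Trace (tracking value):
d = {'name': 2, 'a': 45, 'val': 63}  # -> d = {'name': 2, 'a': 45, 'val': 63}
value = d.pop('a')  # -> value = 45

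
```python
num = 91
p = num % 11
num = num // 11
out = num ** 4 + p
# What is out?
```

Trace (tracking out):
num = 91  # -> num = 91
p = num % 11  # -> p = 3
num = num // 11  # -> num = 8
out = num ** 4 + p  # -> out = 4099

Answer: 4099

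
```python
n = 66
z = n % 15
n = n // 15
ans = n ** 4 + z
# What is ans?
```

Trace (tracking ans):
n = 66  # -> n = 66
z = n % 15  # -> z = 6
n = n // 15  # -> n = 4
ans = n ** 4 + z  # -> ans = 262

Answer: 262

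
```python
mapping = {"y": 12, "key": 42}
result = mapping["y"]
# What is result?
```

Answer: 12

Derivation:
Trace (tracking result):
mapping = {'y': 12, 'key': 42}  # -> mapping = {'y': 12, 'key': 42}
result = mapping['y']  # -> result = 12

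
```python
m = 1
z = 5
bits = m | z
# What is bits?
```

Answer: 5

Derivation:
Trace (tracking bits):
m = 1  # -> m = 1
z = 5  # -> z = 5
bits = m | z  # -> bits = 5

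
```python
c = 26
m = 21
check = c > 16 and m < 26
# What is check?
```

Trace (tracking check):
c = 26  # -> c = 26
m = 21  # -> m = 21
check = c > 16 and m < 26  # -> check = True

Answer: True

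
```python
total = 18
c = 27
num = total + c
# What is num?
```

Answer: 45

Derivation:
Trace (tracking num):
total = 18  # -> total = 18
c = 27  # -> c = 27
num = total + c  # -> num = 45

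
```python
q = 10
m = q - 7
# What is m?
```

Answer: 3

Derivation:
Trace (tracking m):
q = 10  # -> q = 10
m = q - 7  # -> m = 3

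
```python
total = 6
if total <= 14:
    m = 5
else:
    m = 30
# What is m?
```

Trace (tracking m):
total = 6  # -> total = 6
if total <= 14:  # condition is True
    m = 5  # -> m = 5

Answer: 5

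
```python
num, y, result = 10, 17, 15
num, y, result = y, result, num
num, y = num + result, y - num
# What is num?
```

Trace (tracking num):
num, y, result = (10, 17, 15)  # -> num = 10, y = 17, result = 15
num, y, result = (y, result, num)  # -> num = 17, y = 15, result = 10
num, y = (num + result, y - num)  # -> num = 27, y = -2

Answer: 27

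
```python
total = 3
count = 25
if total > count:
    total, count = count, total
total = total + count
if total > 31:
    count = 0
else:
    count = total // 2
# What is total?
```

Trace (tracking total):
total = 3  # -> total = 3
count = 25  # -> count = 25
if total > count:  # condition is False
total = total + count  # -> total = 28
if total > 31:  # condition is False
else:
    count = total // 2  # -> count = 14

Answer: 28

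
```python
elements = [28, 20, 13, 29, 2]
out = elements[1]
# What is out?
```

Trace (tracking out):
elements = [28, 20, 13, 29, 2]  # -> elements = [28, 20, 13, 29, 2]
out = elements[1]  # -> out = 20

Answer: 20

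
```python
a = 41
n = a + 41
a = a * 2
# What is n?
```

Trace (tracking n):
a = 41  # -> a = 41
n = a + 41  # -> n = 82
a = a * 2  # -> a = 82

Answer: 82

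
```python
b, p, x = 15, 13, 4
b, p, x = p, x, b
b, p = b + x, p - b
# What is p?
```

Answer: -9

Derivation:
Trace (tracking p):
b, p, x = (15, 13, 4)  # -> b = 15, p = 13, x = 4
b, p, x = (p, x, b)  # -> b = 13, p = 4, x = 15
b, p = (b + x, p - b)  # -> b = 28, p = -9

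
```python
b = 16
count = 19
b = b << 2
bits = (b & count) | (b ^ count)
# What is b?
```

Trace (tracking b):
b = 16  # -> b = 16
count = 19  # -> count = 19
b = b << 2  # -> b = 64
bits = b & count | b ^ count  # -> bits = 83

Answer: 64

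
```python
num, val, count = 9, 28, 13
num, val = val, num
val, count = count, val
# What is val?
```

Answer: 13

Derivation:
Trace (tracking val):
num, val, count = (9, 28, 13)  # -> num = 9, val = 28, count = 13
num, val = (val, num)  # -> num = 28, val = 9
val, count = (count, val)  # -> val = 13, count = 9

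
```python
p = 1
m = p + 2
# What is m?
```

Answer: 3

Derivation:
Trace (tracking m):
p = 1  # -> p = 1
m = p + 2  # -> m = 3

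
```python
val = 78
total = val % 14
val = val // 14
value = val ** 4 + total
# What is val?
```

Answer: 5

Derivation:
Trace (tracking val):
val = 78  # -> val = 78
total = val % 14  # -> total = 8
val = val // 14  # -> val = 5
value = val ** 4 + total  # -> value = 633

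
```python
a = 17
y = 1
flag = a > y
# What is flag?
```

Trace (tracking flag):
a = 17  # -> a = 17
y = 1  # -> y = 1
flag = a > y  # -> flag = True

Answer: True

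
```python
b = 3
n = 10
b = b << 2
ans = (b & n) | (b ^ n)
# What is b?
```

Trace (tracking b):
b = 3  # -> b = 3
n = 10  # -> n = 10
b = b << 2  # -> b = 12
ans = b & n | b ^ n  # -> ans = 14

Answer: 12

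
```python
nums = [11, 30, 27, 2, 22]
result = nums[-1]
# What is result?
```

Answer: 22

Derivation:
Trace (tracking result):
nums = [11, 30, 27, 2, 22]  # -> nums = [11, 30, 27, 2, 22]
result = nums[-1]  # -> result = 22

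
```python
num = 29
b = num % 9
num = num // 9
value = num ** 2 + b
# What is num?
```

Answer: 3

Derivation:
Trace (tracking num):
num = 29  # -> num = 29
b = num % 9  # -> b = 2
num = num // 9  # -> num = 3
value = num ** 2 + b  # -> value = 11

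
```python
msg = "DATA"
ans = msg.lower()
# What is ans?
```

Answer: 'data'

Derivation:
Trace (tracking ans):
msg = 'DATA'  # -> msg = 'DATA'
ans = msg.lower()  # -> ans = 'data'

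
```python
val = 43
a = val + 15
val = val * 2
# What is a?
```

Trace (tracking a):
val = 43  # -> val = 43
a = val + 15  # -> a = 58
val = val * 2  # -> val = 86

Answer: 58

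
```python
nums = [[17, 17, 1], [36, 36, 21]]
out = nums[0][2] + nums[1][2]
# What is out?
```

Answer: 22

Derivation:
Trace (tracking out):
nums = [[17, 17, 1], [36, 36, 21]]  # -> nums = [[17, 17, 1], [36, 36, 21]]
out = nums[0][2] + nums[1][2]  # -> out = 22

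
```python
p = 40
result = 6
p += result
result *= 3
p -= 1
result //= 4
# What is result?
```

Answer: 4

Derivation:
Trace (tracking result):
p = 40  # -> p = 40
result = 6  # -> result = 6
p += result  # -> p = 46
result *= 3  # -> result = 18
p -= 1  # -> p = 45
result //= 4  # -> result = 4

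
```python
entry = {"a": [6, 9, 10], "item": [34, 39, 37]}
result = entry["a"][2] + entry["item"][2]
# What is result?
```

Answer: 47

Derivation:
Trace (tracking result):
entry = {'a': [6, 9, 10], 'item': [34, 39, 37]}  # -> entry = {'a': [6, 9, 10], 'item': [34, 39, 37]}
result = entry['a'][2] + entry['item'][2]  # -> result = 47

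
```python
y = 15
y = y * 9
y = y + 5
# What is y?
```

Trace (tracking y):
y = 15  # -> y = 15
y = y * 9  # -> y = 135
y = y + 5  # -> y = 140

Answer: 140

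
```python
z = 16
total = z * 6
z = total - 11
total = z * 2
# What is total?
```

Answer: 170

Derivation:
Trace (tracking total):
z = 16  # -> z = 16
total = z * 6  # -> total = 96
z = total - 11  # -> z = 85
total = z * 2  # -> total = 170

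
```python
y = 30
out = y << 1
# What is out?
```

Trace (tracking out):
y = 30  # -> y = 30
out = y << 1  # -> out = 60

Answer: 60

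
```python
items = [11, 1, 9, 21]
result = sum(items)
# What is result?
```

Answer: 42

Derivation:
Trace (tracking result):
items = [11, 1, 9, 21]  # -> items = [11, 1, 9, 21]
result = sum(items)  # -> result = 42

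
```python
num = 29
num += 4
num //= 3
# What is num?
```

Trace (tracking num):
num = 29  # -> num = 29
num += 4  # -> num = 33
num //= 3  # -> num = 11

Answer: 11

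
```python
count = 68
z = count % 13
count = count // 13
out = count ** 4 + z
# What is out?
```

Trace (tracking out):
count = 68  # -> count = 68
z = count % 13  # -> z = 3
count = count // 13  # -> count = 5
out = count ** 4 + z  # -> out = 628

Answer: 628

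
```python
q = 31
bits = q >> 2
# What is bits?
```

Trace (tracking bits):
q = 31  # -> q = 31
bits = q >> 2  # -> bits = 7

Answer: 7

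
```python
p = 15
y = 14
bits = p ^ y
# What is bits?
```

Trace (tracking bits):
p = 15  # -> p = 15
y = 14  # -> y = 14
bits = p ^ y  # -> bits = 1

Answer: 1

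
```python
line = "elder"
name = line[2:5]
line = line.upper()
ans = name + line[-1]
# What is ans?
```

Answer: 'derR'

Derivation:
Trace (tracking ans):
line = 'elder'  # -> line = 'elder'
name = line[2:5]  # -> name = 'der'
line = line.upper()  # -> line = 'ELDER'
ans = name + line[-1]  # -> ans = 'derR'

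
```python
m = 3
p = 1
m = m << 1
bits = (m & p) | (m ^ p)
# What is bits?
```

Trace (tracking bits):
m = 3  # -> m = 3
p = 1  # -> p = 1
m = m << 1  # -> m = 6
bits = m & p | m ^ p  # -> bits = 7

Answer: 7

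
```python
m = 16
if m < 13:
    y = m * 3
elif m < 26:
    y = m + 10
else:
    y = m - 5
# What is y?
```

Trace (tracking y):
m = 16  # -> m = 16
if m < 13:  # condition is False
elif m < 26:  # condition is True
    y = m + 10  # -> y = 26

Answer: 26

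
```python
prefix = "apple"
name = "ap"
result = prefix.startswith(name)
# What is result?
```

Answer: True

Derivation:
Trace (tracking result):
prefix = 'apple'  # -> prefix = 'apple'
name = 'ap'  # -> name = 'ap'
result = prefix.startswith(name)  # -> result = True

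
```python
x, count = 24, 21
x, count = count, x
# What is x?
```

Answer: 21

Derivation:
Trace (tracking x):
x, count = (24, 21)  # -> x = 24, count = 21
x, count = (count, x)  # -> x = 21, count = 24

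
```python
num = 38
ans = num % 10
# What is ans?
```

Answer: 8

Derivation:
Trace (tracking ans):
num = 38  # -> num = 38
ans = num % 10  # -> ans = 8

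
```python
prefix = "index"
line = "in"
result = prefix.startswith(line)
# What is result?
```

Answer: True

Derivation:
Trace (tracking result):
prefix = 'index'  # -> prefix = 'index'
line = 'in'  # -> line = 'in'
result = prefix.startswith(line)  # -> result = True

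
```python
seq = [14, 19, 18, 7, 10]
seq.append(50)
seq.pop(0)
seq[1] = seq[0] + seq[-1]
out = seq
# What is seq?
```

Trace (tracking seq):
seq = [14, 19, 18, 7, 10]  # -> seq = [14, 19, 18, 7, 10]
seq.append(50)  # -> seq = [14, 19, 18, 7, 10, 50]
seq.pop(0)  # -> seq = [19, 18, 7, 10, 50]
seq[1] = seq[0] + seq[-1]  # -> seq = [19, 69, 7, 10, 50]
out = seq  # -> out = [19, 69, 7, 10, 50]

Answer: [19, 69, 7, 10, 50]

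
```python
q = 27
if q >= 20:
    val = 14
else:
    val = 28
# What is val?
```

Trace (tracking val):
q = 27  # -> q = 27
if q >= 20:  # condition is True
    val = 14  # -> val = 14

Answer: 14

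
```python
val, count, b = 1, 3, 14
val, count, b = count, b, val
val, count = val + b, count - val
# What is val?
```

Trace (tracking val):
val, count, b = (1, 3, 14)  # -> val = 1, count = 3, b = 14
val, count, b = (count, b, val)  # -> val = 3, count = 14, b = 1
val, count = (val + b, count - val)  # -> val = 4, count = 11

Answer: 4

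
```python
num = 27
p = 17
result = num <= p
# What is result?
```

Trace (tracking result):
num = 27  # -> num = 27
p = 17  # -> p = 17
result = num <= p  # -> result = False

Answer: False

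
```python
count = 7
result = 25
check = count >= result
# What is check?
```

Trace (tracking check):
count = 7  # -> count = 7
result = 25  # -> result = 25
check = count >= result  # -> check = False

Answer: False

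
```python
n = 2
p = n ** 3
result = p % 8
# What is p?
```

Answer: 8

Derivation:
Trace (tracking p):
n = 2  # -> n = 2
p = n ** 3  # -> p = 8
result = p % 8  # -> result = 0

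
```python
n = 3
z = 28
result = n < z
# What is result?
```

Trace (tracking result):
n = 3  # -> n = 3
z = 28  # -> z = 28
result = n < z  # -> result = True

Answer: True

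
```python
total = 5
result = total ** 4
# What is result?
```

Trace (tracking result):
total = 5  # -> total = 5
result = total ** 4  # -> result = 625

Answer: 625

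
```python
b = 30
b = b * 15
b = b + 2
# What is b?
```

Answer: 452

Derivation:
Trace (tracking b):
b = 30  # -> b = 30
b = b * 15  # -> b = 450
b = b + 2  # -> b = 452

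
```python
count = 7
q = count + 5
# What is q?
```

Answer: 12

Derivation:
Trace (tracking q):
count = 7  # -> count = 7
q = count + 5  # -> q = 12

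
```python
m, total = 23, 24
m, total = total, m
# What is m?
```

Trace (tracking m):
m, total = (23, 24)  # -> m = 23, total = 24
m, total = (total, m)  # -> m = 24, total = 23

Answer: 24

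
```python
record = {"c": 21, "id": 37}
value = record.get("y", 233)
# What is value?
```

Answer: 233

Derivation:
Trace (tracking value):
record = {'c': 21, 'id': 37}  # -> record = {'c': 21, 'id': 37}
value = record.get('y', 233)  # -> value = 233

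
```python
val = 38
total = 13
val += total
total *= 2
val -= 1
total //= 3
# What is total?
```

Trace (tracking total):
val = 38  # -> val = 38
total = 13  # -> total = 13
val += total  # -> val = 51
total *= 2  # -> total = 26
val -= 1  # -> val = 50
total //= 3  # -> total = 8

Answer: 8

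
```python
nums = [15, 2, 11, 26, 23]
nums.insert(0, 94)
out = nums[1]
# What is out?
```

Trace (tracking out):
nums = [15, 2, 11, 26, 23]  # -> nums = [15, 2, 11, 26, 23]
nums.insert(0, 94)  # -> nums = [94, 15, 2, 11, 26, 23]
out = nums[1]  # -> out = 15

Answer: 15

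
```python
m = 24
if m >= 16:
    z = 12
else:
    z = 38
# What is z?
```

Trace (tracking z):
m = 24  # -> m = 24
if m >= 16:  # condition is True
    z = 12  # -> z = 12

Answer: 12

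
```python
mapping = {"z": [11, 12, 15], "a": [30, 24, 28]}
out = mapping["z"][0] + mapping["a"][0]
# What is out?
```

Answer: 41

Derivation:
Trace (tracking out):
mapping = {'z': [11, 12, 15], 'a': [30, 24, 28]}  # -> mapping = {'z': [11, 12, 15], 'a': [30, 24, 28]}
out = mapping['z'][0] + mapping['a'][0]  # -> out = 41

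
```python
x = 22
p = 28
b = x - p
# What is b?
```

Answer: -6

Derivation:
Trace (tracking b):
x = 22  # -> x = 22
p = 28  # -> p = 28
b = x - p  # -> b = -6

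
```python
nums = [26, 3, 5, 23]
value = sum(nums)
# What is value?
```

Trace (tracking value):
nums = [26, 3, 5, 23]  # -> nums = [26, 3, 5, 23]
value = sum(nums)  # -> value = 57

Answer: 57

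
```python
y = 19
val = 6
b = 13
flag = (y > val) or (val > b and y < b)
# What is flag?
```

Answer: True

Derivation:
Trace (tracking flag):
y = 19  # -> y = 19
val = 6  # -> val = 6
b = 13  # -> b = 13
flag = y > val or (val > b and y < b)  # -> flag = True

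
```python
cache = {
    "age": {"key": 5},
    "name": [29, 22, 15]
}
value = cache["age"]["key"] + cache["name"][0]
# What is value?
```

Answer: 34

Derivation:
Trace (tracking value):
cache = {'age': {'key': 5}, 'name': [29, 22, 15]}  # -> cache = {'age': {'key': 5}, 'name': [29, 22, 15]}
value = cache['age']['key'] + cache['name'][0]  # -> value = 34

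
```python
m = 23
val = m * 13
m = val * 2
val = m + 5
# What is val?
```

Answer: 603

Derivation:
Trace (tracking val):
m = 23  # -> m = 23
val = m * 13  # -> val = 299
m = val * 2  # -> m = 598
val = m + 5  # -> val = 603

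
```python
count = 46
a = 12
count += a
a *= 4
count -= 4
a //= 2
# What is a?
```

Answer: 24

Derivation:
Trace (tracking a):
count = 46  # -> count = 46
a = 12  # -> a = 12
count += a  # -> count = 58
a *= 4  # -> a = 48
count -= 4  # -> count = 54
a //= 2  # -> a = 24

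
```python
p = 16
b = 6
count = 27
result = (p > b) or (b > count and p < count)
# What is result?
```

Answer: True

Derivation:
Trace (tracking result):
p = 16  # -> p = 16
b = 6  # -> b = 6
count = 27  # -> count = 27
result = p > b or (b > count and p < count)  # -> result = True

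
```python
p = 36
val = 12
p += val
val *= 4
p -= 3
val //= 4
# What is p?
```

Trace (tracking p):
p = 36  # -> p = 36
val = 12  # -> val = 12
p += val  # -> p = 48
val *= 4  # -> val = 48
p -= 3  # -> p = 45
val //= 4  # -> val = 12

Answer: 45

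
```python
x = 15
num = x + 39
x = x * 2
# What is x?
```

Trace (tracking x):
x = 15  # -> x = 15
num = x + 39  # -> num = 54
x = x * 2  # -> x = 30

Answer: 30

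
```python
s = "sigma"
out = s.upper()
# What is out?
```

Answer: 'SIGMA'

Derivation:
Trace (tracking out):
s = 'sigma'  # -> s = 'sigma'
out = s.upper()  # -> out = 'SIGMA'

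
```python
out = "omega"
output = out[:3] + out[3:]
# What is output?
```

Trace (tracking output):
out = 'omega'  # -> out = 'omega'
output = out[:3] + out[3:]  # -> output = 'omega'

Answer: 'omega'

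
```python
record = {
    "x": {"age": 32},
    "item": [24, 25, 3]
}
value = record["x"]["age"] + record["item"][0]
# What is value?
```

Trace (tracking value):
record = {'x': {'age': 32}, 'item': [24, 25, 3]}  # -> record = {'x': {'age': 32}, 'item': [24, 25, 3]}
value = record['x']['age'] + record['item'][0]  # -> value = 56

Answer: 56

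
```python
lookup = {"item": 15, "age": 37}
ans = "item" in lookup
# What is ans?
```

Trace (tracking ans):
lookup = {'item': 15, 'age': 37}  # -> lookup = {'item': 15, 'age': 37}
ans = 'item' in lookup  # -> ans = True

Answer: True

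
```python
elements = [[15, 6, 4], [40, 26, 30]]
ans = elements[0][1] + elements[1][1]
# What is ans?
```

Answer: 32

Derivation:
Trace (tracking ans):
elements = [[15, 6, 4], [40, 26, 30]]  # -> elements = [[15, 6, 4], [40, 26, 30]]
ans = elements[0][1] + elements[1][1]  # -> ans = 32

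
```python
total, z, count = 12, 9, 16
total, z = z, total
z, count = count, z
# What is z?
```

Answer: 16

Derivation:
Trace (tracking z):
total, z, count = (12, 9, 16)  # -> total = 12, z = 9, count = 16
total, z = (z, total)  # -> total = 9, z = 12
z, count = (count, z)  # -> z = 16, count = 12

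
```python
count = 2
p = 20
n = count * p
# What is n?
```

Trace (tracking n):
count = 2  # -> count = 2
p = 20  # -> p = 20
n = count * p  # -> n = 40

Answer: 40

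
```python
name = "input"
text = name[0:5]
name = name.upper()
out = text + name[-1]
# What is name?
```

Answer: 'INPUT'

Derivation:
Trace (tracking name):
name = 'input'  # -> name = 'input'
text = name[0:5]  # -> text = 'input'
name = name.upper()  # -> name = 'INPUT'
out = text + name[-1]  # -> out = 'inputT'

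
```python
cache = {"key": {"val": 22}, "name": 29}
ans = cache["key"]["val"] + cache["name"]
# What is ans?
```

Trace (tracking ans):
cache = {'key': {'val': 22}, 'name': 29}  # -> cache = {'key': {'val': 22}, 'name': 29}
ans = cache['key']['val'] + cache['name']  # -> ans = 51

Answer: 51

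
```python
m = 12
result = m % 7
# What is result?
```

Answer: 5

Derivation:
Trace (tracking result):
m = 12  # -> m = 12
result = m % 7  # -> result = 5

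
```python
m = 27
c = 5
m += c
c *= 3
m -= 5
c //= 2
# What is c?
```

Trace (tracking c):
m = 27  # -> m = 27
c = 5  # -> c = 5
m += c  # -> m = 32
c *= 3  # -> c = 15
m -= 5  # -> m = 27
c //= 2  # -> c = 7

Answer: 7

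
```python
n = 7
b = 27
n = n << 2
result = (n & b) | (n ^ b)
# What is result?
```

Answer: 31

Derivation:
Trace (tracking result):
n = 7  # -> n = 7
b = 27  # -> b = 27
n = n << 2  # -> n = 28
result = n & b | n ^ b  # -> result = 31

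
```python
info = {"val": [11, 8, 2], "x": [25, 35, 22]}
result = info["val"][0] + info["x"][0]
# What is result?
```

Trace (tracking result):
info = {'val': [11, 8, 2], 'x': [25, 35, 22]}  # -> info = {'val': [11, 8, 2], 'x': [25, 35, 22]}
result = info['val'][0] + info['x'][0]  # -> result = 36

Answer: 36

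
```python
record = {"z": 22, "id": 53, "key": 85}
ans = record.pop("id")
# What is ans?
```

Trace (tracking ans):
record = {'z': 22, 'id': 53, 'key': 85}  # -> record = {'z': 22, 'id': 53, 'key': 85}
ans = record.pop('id')  # -> ans = 53

Answer: 53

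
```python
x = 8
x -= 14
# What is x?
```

Trace (tracking x):
x = 8  # -> x = 8
x -= 14  # -> x = -6

Answer: -6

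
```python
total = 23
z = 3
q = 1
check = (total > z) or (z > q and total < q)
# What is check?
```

Answer: True

Derivation:
Trace (tracking check):
total = 23  # -> total = 23
z = 3  # -> z = 3
q = 1  # -> q = 1
check = total > z or (z > q and total < q)  # -> check = True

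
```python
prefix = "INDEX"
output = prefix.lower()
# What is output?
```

Answer: 'index'

Derivation:
Trace (tracking output):
prefix = 'INDEX'  # -> prefix = 'INDEX'
output = prefix.lower()  # -> output = 'index'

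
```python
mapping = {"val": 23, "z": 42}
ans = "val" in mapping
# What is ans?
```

Answer: True

Derivation:
Trace (tracking ans):
mapping = {'val': 23, 'z': 42}  # -> mapping = {'val': 23, 'z': 42}
ans = 'val' in mapping  # -> ans = True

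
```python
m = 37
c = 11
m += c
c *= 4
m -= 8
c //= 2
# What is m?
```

Trace (tracking m):
m = 37  # -> m = 37
c = 11  # -> c = 11
m += c  # -> m = 48
c *= 4  # -> c = 44
m -= 8  # -> m = 40
c //= 2  # -> c = 22

Answer: 40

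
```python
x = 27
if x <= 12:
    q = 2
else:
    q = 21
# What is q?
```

Answer: 21

Derivation:
Trace (tracking q):
x = 27  # -> x = 27
if x <= 12:  # condition is False
else:
    q = 21  # -> q = 21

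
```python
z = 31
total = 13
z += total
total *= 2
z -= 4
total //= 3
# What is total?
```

Answer: 8

Derivation:
Trace (tracking total):
z = 31  # -> z = 31
total = 13  # -> total = 13
z += total  # -> z = 44
total *= 2  # -> total = 26
z -= 4  # -> z = 40
total //= 3  # -> total = 8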